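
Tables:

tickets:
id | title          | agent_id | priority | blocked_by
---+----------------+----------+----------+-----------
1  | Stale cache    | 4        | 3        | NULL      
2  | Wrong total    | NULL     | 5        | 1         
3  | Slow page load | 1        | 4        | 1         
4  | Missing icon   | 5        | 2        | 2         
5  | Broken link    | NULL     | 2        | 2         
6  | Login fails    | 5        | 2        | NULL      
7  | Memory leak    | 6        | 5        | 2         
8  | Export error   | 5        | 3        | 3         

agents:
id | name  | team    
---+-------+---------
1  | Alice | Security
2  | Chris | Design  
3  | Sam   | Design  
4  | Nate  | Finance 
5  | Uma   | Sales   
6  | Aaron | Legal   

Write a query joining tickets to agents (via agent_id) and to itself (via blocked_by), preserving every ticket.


Two LEFT JOINs from the same base table tickets: one to agents via agent_id, one to tickets itself via blocked_by. Both are LEFT so every ticket is preserved.
Match against agents:
  - ticket 1 (Stale cache): agent_id=4 -> matches Nate
  - ticket 2 (Wrong total): agent_id=NULL, no match -> kept with NULL
  - ticket 3 (Slow page load): agent_id=1 -> matches Alice
  - ticket 4 (Missing icon): agent_id=5 -> matches Uma
  - ticket 5 (Broken link): agent_id=NULL, no match -> kept with NULL
  - ticket 6 (Login fails): agent_id=5 -> matches Uma
  - ticket 7 (Memory leak): agent_id=6 -> matches Aaron
  - ticket 8 (Export error): agent_id=5 -> matches Uma
Match against tickets (self):
  - ticket 1 (Stale cache): blocked_by=NULL -> NULL
  - ticket 2 (Wrong total): blocked_by=1 -> Stale cache
  - ticket 3 (Slow page load): blocked_by=1 -> Stale cache
  - ticket 4 (Missing icon): blocked_by=2 -> Wrong total
  - ticket 5 (Broken link): blocked_by=2 -> Wrong total
  - ticket 6 (Login fails): blocked_by=NULL -> NULL
  - ticket 7 (Memory leak): blocked_by=2 -> Wrong total
  - ticket 8 (Export error): blocked_by=3 -> Slow page load

SQL:
SELECT a.title, b.name AS agent, c.title AS blocked_by
FROM tickets a
LEFT JOIN agents b ON a.agent_id = b.id
LEFT JOIN tickets c ON a.blocked_by = c.id

Result:
title          | agent | blocked_by    
---------------+-------+---------------
Stale cache    | Nate  | NULL          
Wrong total    | NULL  | Stale cache   
Slow page load | Alice | Stale cache   
Missing icon   | Uma   | Wrong total   
Broken link    | NULL  | Wrong total   
Login fails    | Uma   | NULL          
Memory leak    | Aaron | Wrong total   
Export error   | Uma   | Slow page load


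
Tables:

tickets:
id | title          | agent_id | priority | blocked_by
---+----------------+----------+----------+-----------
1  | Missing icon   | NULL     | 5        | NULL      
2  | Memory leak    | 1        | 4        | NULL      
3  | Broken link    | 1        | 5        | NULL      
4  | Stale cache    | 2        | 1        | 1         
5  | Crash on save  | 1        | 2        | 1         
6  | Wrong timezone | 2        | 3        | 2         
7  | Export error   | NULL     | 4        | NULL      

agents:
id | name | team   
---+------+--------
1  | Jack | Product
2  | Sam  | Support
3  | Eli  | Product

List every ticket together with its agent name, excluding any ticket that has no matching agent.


INNER JOIN keeps only tickets rows whose agent_id matches an id in agents. Walk through each ticket:
  - ticket 1 (Missing icon): agent_id=NULL, no match -> dropped
  - ticket 2 (Memory leak): agent_id=1 -> matches Jack
  - ticket 3 (Broken link): agent_id=1 -> matches Jack
  - ticket 4 (Stale cache): agent_id=2 -> matches Sam
  - ticket 5 (Crash on save): agent_id=1 -> matches Jack
  - ticket 6 (Wrong timezone): agent_id=2 -> matches Sam
  - ticket 7 (Export error): agent_id=NULL, no match -> dropped
So 2 of 7 rows are dropped.

SQL:
SELECT a.title, b.name AS agent
FROM tickets a
INNER JOIN agents b ON a.agent_id = b.id

Result:
title          | agent
---------------+------
Memory leak    | Jack 
Broken link    | Jack 
Stale cache    | Sam  
Crash on save  | Jack 
Wrong timezone | Sam  


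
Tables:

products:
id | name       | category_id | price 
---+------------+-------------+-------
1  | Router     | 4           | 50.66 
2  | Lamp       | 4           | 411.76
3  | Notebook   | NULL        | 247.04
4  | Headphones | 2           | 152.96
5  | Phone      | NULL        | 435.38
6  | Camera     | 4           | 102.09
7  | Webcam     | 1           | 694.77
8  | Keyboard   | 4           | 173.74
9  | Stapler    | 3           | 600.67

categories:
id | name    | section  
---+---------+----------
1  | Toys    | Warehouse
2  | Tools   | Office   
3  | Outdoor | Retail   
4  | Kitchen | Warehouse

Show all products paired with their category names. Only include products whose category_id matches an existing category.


INNER JOIN keeps only products rows whose category_id matches an id in categories. Walk through each product:
  - product 1 (Router): category_id=4 -> matches Kitchen
  - product 2 (Lamp): category_id=4 -> matches Kitchen
  - product 3 (Notebook): category_id=NULL, no match -> dropped
  - product 4 (Headphones): category_id=2 -> matches Tools
  - product 5 (Phone): category_id=NULL, no match -> dropped
  - product 6 (Camera): category_id=4 -> matches Kitchen
  - product 7 (Webcam): category_id=1 -> matches Toys
  - product 8 (Keyboard): category_id=4 -> matches Kitchen
  - product 9 (Stapler): category_id=3 -> matches Outdoor
So 2 of 9 rows are dropped.

SQL:
SELECT a.name, b.name AS category
FROM products a
INNER JOIN categories b ON a.category_id = b.id

Result:
name       | category
-----------+---------
Router     | Kitchen 
Lamp       | Kitchen 
Headphones | Tools   
Camera     | Kitchen 
Webcam     | Toys    
Keyboard   | Kitchen 
Stapler    | Outdoor 


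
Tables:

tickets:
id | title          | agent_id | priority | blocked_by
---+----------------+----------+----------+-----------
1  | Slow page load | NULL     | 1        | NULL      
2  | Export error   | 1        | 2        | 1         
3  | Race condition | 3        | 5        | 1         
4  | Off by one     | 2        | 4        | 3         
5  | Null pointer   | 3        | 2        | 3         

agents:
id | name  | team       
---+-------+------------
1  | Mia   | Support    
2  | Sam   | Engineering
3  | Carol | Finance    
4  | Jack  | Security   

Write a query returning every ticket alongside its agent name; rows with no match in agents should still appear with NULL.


LEFT JOIN keeps every row from tickets (the left table); where agent_id has no match in agents, the agent columns become NULL. Walk through each ticket:
  - ticket 1 (Slow page load): agent_id=NULL, no match -> kept with NULL
  - ticket 2 (Export error): agent_id=1 -> matches Mia
  - ticket 3 (Race condition): agent_id=3 -> matches Carol
  - ticket 4 (Off by one): agent_id=2 -> matches Sam
  - ticket 5 (Null pointer): agent_id=3 -> matches Carol
All 5 rows appear; 1 has NULL agent.

SQL:
SELECT a.title, b.name AS agent
FROM tickets a
LEFT JOIN agents b ON a.agent_id = b.id

Result:
title          | agent
---------------+------
Slow page load | NULL 
Export error   | Mia  
Race condition | Carol
Off by one     | Sam  
Null pointer   | Carol


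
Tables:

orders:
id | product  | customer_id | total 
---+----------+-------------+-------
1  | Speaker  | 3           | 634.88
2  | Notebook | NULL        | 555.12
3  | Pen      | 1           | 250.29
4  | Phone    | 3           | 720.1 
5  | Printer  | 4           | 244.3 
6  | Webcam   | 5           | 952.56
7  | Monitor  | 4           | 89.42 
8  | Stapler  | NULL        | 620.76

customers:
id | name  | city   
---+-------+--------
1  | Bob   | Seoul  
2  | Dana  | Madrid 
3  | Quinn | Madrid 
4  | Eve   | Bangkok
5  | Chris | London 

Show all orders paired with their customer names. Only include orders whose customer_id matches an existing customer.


INNER JOIN keeps only orders rows whose customer_id matches an id in customers. Walk through each order:
  - order 1 (Speaker): customer_id=3 -> matches Quinn
  - order 2 (Notebook): customer_id=NULL, no match -> dropped
  - order 3 (Pen): customer_id=1 -> matches Bob
  - order 4 (Phone): customer_id=3 -> matches Quinn
  - order 5 (Printer): customer_id=4 -> matches Eve
  - order 6 (Webcam): customer_id=5 -> matches Chris
  - order 7 (Monitor): customer_id=4 -> matches Eve
  - order 8 (Stapler): customer_id=NULL, no match -> dropped
So 2 of 8 rows are dropped.

SQL:
SELECT a.product, b.name AS customer
FROM orders a
INNER JOIN customers b ON a.customer_id = b.id

Result:
product | customer
--------+---------
Speaker | Quinn   
Pen     | Bob     
Phone   | Quinn   
Printer | Eve     
Webcam  | Chris   
Monitor | Eve     


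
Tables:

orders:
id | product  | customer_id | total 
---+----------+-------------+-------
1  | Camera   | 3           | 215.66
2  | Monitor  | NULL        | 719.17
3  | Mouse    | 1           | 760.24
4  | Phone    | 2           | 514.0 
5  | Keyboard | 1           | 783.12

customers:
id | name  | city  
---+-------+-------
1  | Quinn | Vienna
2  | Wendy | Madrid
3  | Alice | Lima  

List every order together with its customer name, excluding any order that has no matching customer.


INNER JOIN keeps only orders rows whose customer_id matches an id in customers. Walk through each order:
  - order 1 (Camera): customer_id=3 -> matches Alice
  - order 2 (Monitor): customer_id=NULL, no match -> dropped
  - order 3 (Mouse): customer_id=1 -> matches Quinn
  - order 4 (Phone): customer_id=2 -> matches Wendy
  - order 5 (Keyboard): customer_id=1 -> matches Quinn
So 1 of 5 rows is dropped.

SQL:
SELECT a.product, b.name AS customer
FROM orders a
INNER JOIN customers b ON a.customer_id = b.id

Result:
product  | customer
---------+---------
Camera   | Alice   
Mouse    | Quinn   
Phone    | Wendy   
Keyboard | Quinn   


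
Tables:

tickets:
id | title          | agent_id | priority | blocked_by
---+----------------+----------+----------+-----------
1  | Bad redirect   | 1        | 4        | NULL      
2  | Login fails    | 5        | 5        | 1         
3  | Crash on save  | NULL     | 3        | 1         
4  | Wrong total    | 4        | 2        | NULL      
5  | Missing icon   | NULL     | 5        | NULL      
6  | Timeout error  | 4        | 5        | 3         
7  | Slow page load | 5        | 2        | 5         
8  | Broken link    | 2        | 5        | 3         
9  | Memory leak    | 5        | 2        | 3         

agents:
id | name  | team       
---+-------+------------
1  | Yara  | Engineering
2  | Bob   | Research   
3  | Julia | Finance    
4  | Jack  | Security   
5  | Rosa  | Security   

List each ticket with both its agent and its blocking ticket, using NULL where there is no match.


Two LEFT JOINs from the same base table tickets: one to agents via agent_id, one to tickets itself via blocked_by. Both are LEFT so every ticket is preserved.
Match against agents:
  - ticket 1 (Bad redirect): agent_id=1 -> matches Yara
  - ticket 2 (Login fails): agent_id=5 -> matches Rosa
  - ticket 3 (Crash on save): agent_id=NULL, no match -> kept with NULL
  - ticket 4 (Wrong total): agent_id=4 -> matches Jack
  - ticket 5 (Missing icon): agent_id=NULL, no match -> kept with NULL
  - ticket 6 (Timeout error): agent_id=4 -> matches Jack
  - ticket 7 (Slow page load): agent_id=5 -> matches Rosa
  - ticket 8 (Broken link): agent_id=2 -> matches Bob
  - ticket 9 (Memory leak): agent_id=5 -> matches Rosa
Match against tickets (self):
  - ticket 1 (Bad redirect): blocked_by=NULL -> NULL
  - ticket 2 (Login fails): blocked_by=1 -> Bad redirect
  - ticket 3 (Crash on save): blocked_by=1 -> Bad redirect
  - ticket 4 (Wrong total): blocked_by=NULL -> NULL
  - ticket 5 (Missing icon): blocked_by=NULL -> NULL
  - ticket 6 (Timeout error): blocked_by=3 -> Crash on save
  - ticket 7 (Slow page load): blocked_by=5 -> Missing icon
  - ticket 8 (Broken link): blocked_by=3 -> Crash on save
  - ticket 9 (Memory leak): blocked_by=3 -> Crash on save

SQL:
SELECT a.title, b.name AS agent, c.title AS blocked_by
FROM tickets a
LEFT JOIN agents b ON a.agent_id = b.id
LEFT JOIN tickets c ON a.blocked_by = c.id

Result:
title          | agent | blocked_by   
---------------+-------+--------------
Bad redirect   | Yara  | NULL         
Login fails    | Rosa  | Bad redirect 
Crash on save  | NULL  | Bad redirect 
Wrong total    | Jack  | NULL         
Missing icon   | NULL  | NULL         
Timeout error  | Jack  | Crash on save
Slow page load | Rosa  | Missing icon 
Broken link    | Bob   | Crash on save
Memory leak    | Rosa  | Crash on save


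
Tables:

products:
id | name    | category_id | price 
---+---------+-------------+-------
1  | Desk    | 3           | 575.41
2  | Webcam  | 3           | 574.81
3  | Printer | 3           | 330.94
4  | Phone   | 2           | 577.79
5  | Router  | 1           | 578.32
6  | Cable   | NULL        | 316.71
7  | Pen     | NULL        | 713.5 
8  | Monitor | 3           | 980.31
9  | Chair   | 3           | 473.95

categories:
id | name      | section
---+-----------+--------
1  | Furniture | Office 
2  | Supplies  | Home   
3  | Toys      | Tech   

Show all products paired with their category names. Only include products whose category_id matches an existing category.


INNER JOIN keeps only products rows whose category_id matches an id in categories. Walk through each product:
  - product 1 (Desk): category_id=3 -> matches Toys
  - product 2 (Webcam): category_id=3 -> matches Toys
  - product 3 (Printer): category_id=3 -> matches Toys
  - product 4 (Phone): category_id=2 -> matches Supplies
  - product 5 (Router): category_id=1 -> matches Furniture
  - product 6 (Cable): category_id=NULL, no match -> dropped
  - product 7 (Pen): category_id=NULL, no match -> dropped
  - product 8 (Monitor): category_id=3 -> matches Toys
  - product 9 (Chair): category_id=3 -> matches Toys
So 2 of 9 rows are dropped.

SQL:
SELECT a.name, b.name AS category
FROM products a
INNER JOIN categories b ON a.category_id = b.id

Result:
name    | category 
--------+----------
Desk    | Toys     
Webcam  | Toys     
Printer | Toys     
Phone   | Supplies 
Router  | Furniture
Monitor | Toys     
Chair   | Toys     


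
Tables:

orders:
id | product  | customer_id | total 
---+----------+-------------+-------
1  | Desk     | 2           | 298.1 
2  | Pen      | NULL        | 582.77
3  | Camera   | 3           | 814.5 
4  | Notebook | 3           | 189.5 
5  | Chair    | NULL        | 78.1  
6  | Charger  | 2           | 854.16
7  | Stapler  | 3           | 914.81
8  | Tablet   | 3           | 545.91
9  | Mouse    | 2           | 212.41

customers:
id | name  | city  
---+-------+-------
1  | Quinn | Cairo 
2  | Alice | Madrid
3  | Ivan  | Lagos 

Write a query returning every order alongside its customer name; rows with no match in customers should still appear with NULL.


LEFT JOIN keeps every row from orders (the left table); where customer_id has no match in customers, the customer columns become NULL. Walk through each order:
  - order 1 (Desk): customer_id=2 -> matches Alice
  - order 2 (Pen): customer_id=NULL, no match -> kept with NULL
  - order 3 (Camera): customer_id=3 -> matches Ivan
  - order 4 (Notebook): customer_id=3 -> matches Ivan
  - order 5 (Chair): customer_id=NULL, no match -> kept with NULL
  - order 6 (Charger): customer_id=2 -> matches Alice
  - order 7 (Stapler): customer_id=3 -> matches Ivan
  - order 8 (Tablet): customer_id=3 -> matches Ivan
  - order 9 (Mouse): customer_id=2 -> matches Alice
All 9 rows appear; 2 have NULL customer.

SQL:
SELECT a.product, b.name AS customer
FROM orders a
LEFT JOIN customers b ON a.customer_id = b.id

Result:
product  | customer
---------+---------
Desk     | Alice   
Pen      | NULL    
Camera   | Ivan    
Notebook | Ivan    
Chair    | NULL    
Charger  | Alice   
Stapler  | Ivan    
Tablet   | Ivan    
Mouse    | Alice   


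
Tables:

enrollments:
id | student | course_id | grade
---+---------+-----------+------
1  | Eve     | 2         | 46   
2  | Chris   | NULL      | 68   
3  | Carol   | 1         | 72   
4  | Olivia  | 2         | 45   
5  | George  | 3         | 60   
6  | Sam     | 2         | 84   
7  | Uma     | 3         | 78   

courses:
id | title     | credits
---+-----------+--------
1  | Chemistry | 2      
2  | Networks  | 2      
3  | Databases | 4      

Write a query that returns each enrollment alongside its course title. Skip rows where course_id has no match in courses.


INNER JOIN keeps only enrollments rows whose course_id matches an id in courses. Walk through each enrollment:
  - enrollment 1 (Eve): course_id=2 -> matches Networks
  - enrollment 2 (Chris): course_id=NULL, no match -> dropped
  - enrollment 3 (Carol): course_id=1 -> matches Chemistry
  - enrollment 4 (Olivia): course_id=2 -> matches Networks
  - enrollment 5 (George): course_id=3 -> matches Databases
  - enrollment 6 (Sam): course_id=2 -> matches Networks
  - enrollment 7 (Uma): course_id=3 -> matches Databases
So 1 of 7 rows is dropped.

SQL:
SELECT a.student, b.title AS course
FROM enrollments a
INNER JOIN courses b ON a.course_id = b.id

Result:
student | course   
--------+----------
Eve     | Networks 
Carol   | Chemistry
Olivia  | Networks 
George  | Databases
Sam     | Networks 
Uma     | Databases


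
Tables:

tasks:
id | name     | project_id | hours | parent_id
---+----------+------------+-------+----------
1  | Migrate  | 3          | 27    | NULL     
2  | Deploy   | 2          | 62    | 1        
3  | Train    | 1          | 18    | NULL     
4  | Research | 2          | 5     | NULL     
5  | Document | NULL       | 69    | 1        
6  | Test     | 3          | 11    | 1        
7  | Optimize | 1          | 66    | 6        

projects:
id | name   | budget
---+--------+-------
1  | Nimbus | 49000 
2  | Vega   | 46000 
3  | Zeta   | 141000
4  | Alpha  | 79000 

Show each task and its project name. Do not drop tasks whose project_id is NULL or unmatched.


LEFT JOIN keeps every row from tasks (the left table); where project_id has no match in projects, the project columns become NULL. Walk through each task:
  - task 1 (Migrate): project_id=3 -> matches Zeta
  - task 2 (Deploy): project_id=2 -> matches Vega
  - task 3 (Train): project_id=1 -> matches Nimbus
  - task 4 (Research): project_id=2 -> matches Vega
  - task 5 (Document): project_id=NULL, no match -> kept with NULL
  - task 6 (Test): project_id=3 -> matches Zeta
  - task 7 (Optimize): project_id=1 -> matches Nimbus
All 7 rows appear; 1 has NULL project.

SQL:
SELECT a.name, b.name AS project
FROM tasks a
LEFT JOIN projects b ON a.project_id = b.id

Result:
name     | project
---------+--------
Migrate  | Zeta   
Deploy   | Vega   
Train    | Nimbus 
Research | Vega   
Document | NULL   
Test     | Zeta   
Optimize | Nimbus 


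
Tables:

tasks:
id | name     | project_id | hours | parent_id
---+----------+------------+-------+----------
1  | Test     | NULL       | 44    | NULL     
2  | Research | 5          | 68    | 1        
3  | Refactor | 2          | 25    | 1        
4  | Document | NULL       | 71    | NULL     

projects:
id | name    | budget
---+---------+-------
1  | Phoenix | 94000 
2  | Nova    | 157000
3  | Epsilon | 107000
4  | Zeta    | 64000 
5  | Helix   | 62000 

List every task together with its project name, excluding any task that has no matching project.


INNER JOIN keeps only tasks rows whose project_id matches an id in projects. Walk through each task:
  - task 1 (Test): project_id=NULL, no match -> dropped
  - task 2 (Research): project_id=5 -> matches Helix
  - task 3 (Refactor): project_id=2 -> matches Nova
  - task 4 (Document): project_id=NULL, no match -> dropped
So 2 of 4 rows are dropped.

SQL:
SELECT a.name, b.name AS project
FROM tasks a
INNER JOIN projects b ON a.project_id = b.id

Result:
name     | project
---------+--------
Research | Helix  
Refactor | Nova   


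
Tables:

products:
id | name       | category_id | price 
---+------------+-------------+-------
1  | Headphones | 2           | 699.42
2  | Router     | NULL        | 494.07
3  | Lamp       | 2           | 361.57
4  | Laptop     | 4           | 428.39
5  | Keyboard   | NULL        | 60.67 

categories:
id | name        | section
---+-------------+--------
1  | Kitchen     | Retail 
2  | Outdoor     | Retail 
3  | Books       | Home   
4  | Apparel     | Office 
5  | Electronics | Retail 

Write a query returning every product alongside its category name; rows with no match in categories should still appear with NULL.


LEFT JOIN keeps every row from products (the left table); where category_id has no match in categories, the category columns become NULL. Walk through each product:
  - product 1 (Headphones): category_id=2 -> matches Outdoor
  - product 2 (Router): category_id=NULL, no match -> kept with NULL
  - product 3 (Lamp): category_id=2 -> matches Outdoor
  - product 4 (Laptop): category_id=4 -> matches Apparel
  - product 5 (Keyboard): category_id=NULL, no match -> kept with NULL
All 5 rows appear; 2 have NULL category.

SQL:
SELECT a.name, b.name AS category
FROM products a
LEFT JOIN categories b ON a.category_id = b.id

Result:
name       | category
-----------+---------
Headphones | Outdoor 
Router     | NULL    
Lamp       | Outdoor 
Laptop     | Apparel 
Keyboard   | NULL    


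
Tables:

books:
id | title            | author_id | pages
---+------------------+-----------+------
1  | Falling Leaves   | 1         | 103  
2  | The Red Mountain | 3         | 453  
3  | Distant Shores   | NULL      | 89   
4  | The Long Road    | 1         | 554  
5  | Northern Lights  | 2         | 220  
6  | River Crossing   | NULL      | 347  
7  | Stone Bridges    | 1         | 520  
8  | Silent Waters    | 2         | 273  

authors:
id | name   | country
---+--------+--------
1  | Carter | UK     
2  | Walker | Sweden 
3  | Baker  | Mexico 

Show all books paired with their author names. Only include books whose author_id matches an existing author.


INNER JOIN keeps only books rows whose author_id matches an id in authors. Walk through each book:
  - book 1 (Falling Leaves): author_id=1 -> matches Carter
  - book 2 (The Red Mountain): author_id=3 -> matches Baker
  - book 3 (Distant Shores): author_id=NULL, no match -> dropped
  - book 4 (The Long Road): author_id=1 -> matches Carter
  - book 5 (Northern Lights): author_id=2 -> matches Walker
  - book 6 (River Crossing): author_id=NULL, no match -> dropped
  - book 7 (Stone Bridges): author_id=1 -> matches Carter
  - book 8 (Silent Waters): author_id=2 -> matches Walker
So 2 of 8 rows are dropped.

SQL:
SELECT a.title, b.name AS author
FROM books a
INNER JOIN authors b ON a.author_id = b.id

Result:
title            | author
-----------------+-------
Falling Leaves   | Carter
The Red Mountain | Baker 
The Long Road    | Carter
Northern Lights  | Walker
Stone Bridges    | Carter
Silent Waters    | Walker


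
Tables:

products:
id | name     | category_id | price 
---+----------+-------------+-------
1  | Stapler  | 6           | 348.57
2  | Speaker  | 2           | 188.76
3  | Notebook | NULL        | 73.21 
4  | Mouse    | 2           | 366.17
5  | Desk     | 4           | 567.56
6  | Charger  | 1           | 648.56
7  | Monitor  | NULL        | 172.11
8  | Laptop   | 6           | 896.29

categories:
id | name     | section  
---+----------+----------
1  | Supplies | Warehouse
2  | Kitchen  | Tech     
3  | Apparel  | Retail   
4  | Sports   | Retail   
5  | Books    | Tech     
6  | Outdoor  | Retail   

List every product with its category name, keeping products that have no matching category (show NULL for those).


LEFT JOIN keeps every row from products (the left table); where category_id has no match in categories, the category columns become NULL. Walk through each product:
  - product 1 (Stapler): category_id=6 -> matches Outdoor
  - product 2 (Speaker): category_id=2 -> matches Kitchen
  - product 3 (Notebook): category_id=NULL, no match -> kept with NULL
  - product 4 (Mouse): category_id=2 -> matches Kitchen
  - product 5 (Desk): category_id=4 -> matches Sports
  - product 6 (Charger): category_id=1 -> matches Supplies
  - product 7 (Monitor): category_id=NULL, no match -> kept with NULL
  - product 8 (Laptop): category_id=6 -> matches Outdoor
All 8 rows appear; 2 have NULL category.

SQL:
SELECT a.name, b.name AS category
FROM products a
LEFT JOIN categories b ON a.category_id = b.id

Result:
name     | category
---------+---------
Stapler  | Outdoor 
Speaker  | Kitchen 
Notebook | NULL    
Mouse    | Kitchen 
Desk     | Sports  
Charger  | Supplies
Monitor  | NULL    
Laptop   | Outdoor 


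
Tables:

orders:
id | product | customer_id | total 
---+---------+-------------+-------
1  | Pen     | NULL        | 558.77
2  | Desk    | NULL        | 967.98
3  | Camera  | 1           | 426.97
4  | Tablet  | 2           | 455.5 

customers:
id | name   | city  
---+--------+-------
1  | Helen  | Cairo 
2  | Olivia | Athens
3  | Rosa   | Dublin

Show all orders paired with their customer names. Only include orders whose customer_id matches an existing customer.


INNER JOIN keeps only orders rows whose customer_id matches an id in customers. Walk through each order:
  - order 1 (Pen): customer_id=NULL, no match -> dropped
  - order 2 (Desk): customer_id=NULL, no match -> dropped
  - order 3 (Camera): customer_id=1 -> matches Helen
  - order 4 (Tablet): customer_id=2 -> matches Olivia
So 2 of 4 rows are dropped.

SQL:
SELECT a.product, b.name AS customer
FROM orders a
INNER JOIN customers b ON a.customer_id = b.id

Result:
product | customer
--------+---------
Camera  | Helen   
Tablet  | Olivia  


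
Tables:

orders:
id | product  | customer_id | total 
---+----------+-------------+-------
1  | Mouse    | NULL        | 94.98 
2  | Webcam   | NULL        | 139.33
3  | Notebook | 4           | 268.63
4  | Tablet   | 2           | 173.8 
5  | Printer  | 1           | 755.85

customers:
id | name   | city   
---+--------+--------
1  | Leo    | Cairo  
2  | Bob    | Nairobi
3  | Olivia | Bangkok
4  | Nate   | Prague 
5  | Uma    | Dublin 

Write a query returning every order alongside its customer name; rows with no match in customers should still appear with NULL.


LEFT JOIN keeps every row from orders (the left table); where customer_id has no match in customers, the customer columns become NULL. Walk through each order:
  - order 1 (Mouse): customer_id=NULL, no match -> kept with NULL
  - order 2 (Webcam): customer_id=NULL, no match -> kept with NULL
  - order 3 (Notebook): customer_id=4 -> matches Nate
  - order 4 (Tablet): customer_id=2 -> matches Bob
  - order 5 (Printer): customer_id=1 -> matches Leo
All 5 rows appear; 2 have NULL customer.

SQL:
SELECT a.product, b.name AS customer
FROM orders a
LEFT JOIN customers b ON a.customer_id = b.id

Result:
product  | customer
---------+---------
Mouse    | NULL    
Webcam   | NULL    
Notebook | Nate    
Tablet   | Bob     
Printer  | Leo     


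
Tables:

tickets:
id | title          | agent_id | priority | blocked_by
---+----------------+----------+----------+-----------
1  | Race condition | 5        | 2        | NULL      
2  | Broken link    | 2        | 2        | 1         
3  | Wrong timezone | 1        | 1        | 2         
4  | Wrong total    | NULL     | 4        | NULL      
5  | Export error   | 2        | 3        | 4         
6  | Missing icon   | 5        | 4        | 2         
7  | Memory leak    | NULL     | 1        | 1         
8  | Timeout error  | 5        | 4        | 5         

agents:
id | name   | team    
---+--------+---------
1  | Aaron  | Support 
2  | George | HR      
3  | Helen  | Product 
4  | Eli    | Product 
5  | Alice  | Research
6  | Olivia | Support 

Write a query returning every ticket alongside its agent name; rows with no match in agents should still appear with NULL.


LEFT JOIN keeps every row from tickets (the left table); where agent_id has no match in agents, the agent columns become NULL. Walk through each ticket:
  - ticket 1 (Race condition): agent_id=5 -> matches Alice
  - ticket 2 (Broken link): agent_id=2 -> matches George
  - ticket 3 (Wrong timezone): agent_id=1 -> matches Aaron
  - ticket 4 (Wrong total): agent_id=NULL, no match -> kept with NULL
  - ticket 5 (Export error): agent_id=2 -> matches George
  - ticket 6 (Missing icon): agent_id=5 -> matches Alice
  - ticket 7 (Memory leak): agent_id=NULL, no match -> kept with NULL
  - ticket 8 (Timeout error): agent_id=5 -> matches Alice
All 8 rows appear; 2 have NULL agent.

SQL:
SELECT a.title, b.name AS agent
FROM tickets a
LEFT JOIN agents b ON a.agent_id = b.id

Result:
title          | agent 
---------------+-------
Race condition | Alice 
Broken link    | George
Wrong timezone | Aaron 
Wrong total    | NULL  
Export error   | George
Missing icon   | Alice 
Memory leak    | NULL  
Timeout error  | Alice 


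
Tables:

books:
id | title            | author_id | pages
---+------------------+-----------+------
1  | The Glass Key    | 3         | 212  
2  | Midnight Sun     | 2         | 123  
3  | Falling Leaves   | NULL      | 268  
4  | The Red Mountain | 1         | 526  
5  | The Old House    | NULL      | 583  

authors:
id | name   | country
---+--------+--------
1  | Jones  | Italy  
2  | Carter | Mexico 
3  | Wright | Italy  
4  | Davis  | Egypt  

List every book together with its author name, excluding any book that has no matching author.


INNER JOIN keeps only books rows whose author_id matches an id in authors. Walk through each book:
  - book 1 (The Glass Key): author_id=3 -> matches Wright
  - book 2 (Midnight Sun): author_id=2 -> matches Carter
  - book 3 (Falling Leaves): author_id=NULL, no match -> dropped
  - book 4 (The Red Mountain): author_id=1 -> matches Jones
  - book 5 (The Old House): author_id=NULL, no match -> dropped
So 2 of 5 rows are dropped.

SQL:
SELECT a.title, b.name AS author
FROM books a
INNER JOIN authors b ON a.author_id = b.id

Result:
title            | author
-----------------+-------
The Glass Key    | Wright
Midnight Sun     | Carter
The Red Mountain | Jones 


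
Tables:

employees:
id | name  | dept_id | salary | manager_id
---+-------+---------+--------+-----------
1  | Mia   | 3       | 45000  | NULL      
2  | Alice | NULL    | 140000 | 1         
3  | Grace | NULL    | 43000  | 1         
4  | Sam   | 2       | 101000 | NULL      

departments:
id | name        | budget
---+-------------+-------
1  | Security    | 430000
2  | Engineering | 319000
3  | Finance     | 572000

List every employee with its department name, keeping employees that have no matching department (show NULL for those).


LEFT JOIN keeps every row from employees (the left table); where dept_id has no match in departments, the department columns become NULL. Walk through each employee:
  - employee 1 (Mia): dept_id=3 -> matches Finance
  - employee 2 (Alice): dept_id=NULL, no match -> kept with NULL
  - employee 3 (Grace): dept_id=NULL, no match -> kept with NULL
  - employee 4 (Sam): dept_id=2 -> matches Engineering
All 4 rows appear; 2 have NULL department.

SQL:
SELECT a.name, b.name AS department
FROM employees a
LEFT JOIN departments b ON a.dept_id = b.id

Result:
name  | department 
------+------------
Mia   | Finance    
Alice | NULL       
Grace | NULL       
Sam   | Engineering


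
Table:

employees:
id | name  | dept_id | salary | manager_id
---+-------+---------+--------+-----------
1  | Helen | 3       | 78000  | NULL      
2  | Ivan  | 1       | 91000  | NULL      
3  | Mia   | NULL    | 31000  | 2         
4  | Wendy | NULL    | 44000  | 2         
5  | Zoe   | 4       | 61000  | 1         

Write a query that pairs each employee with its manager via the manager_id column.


This is a self-join: employees is joined to a second copy of itself, matching each row's manager_id to another row's id. Use LEFT JOIN so rows with manager_id=NULL are kept.
  - employee 1 (Helen): manager_id=NULL -> NULL
  - employee 2 (Ivan): manager_id=NULL -> NULL
  - employee 3 (Mia): manager_id=2 -> Ivan
  - employee 4 (Wendy): manager_id=2 -> Ivan
  - employee 5 (Zoe): manager_id=1 -> Helen

SQL:
SELECT a.name AS item, b.name AS manager
FROM employees a
LEFT JOIN employees b ON a.manager_id = b.id

Result:
item  | manager
------+--------
Helen | NULL   
Ivan  | NULL   
Mia   | Ivan   
Wendy | Ivan   
Zoe   | Helen  


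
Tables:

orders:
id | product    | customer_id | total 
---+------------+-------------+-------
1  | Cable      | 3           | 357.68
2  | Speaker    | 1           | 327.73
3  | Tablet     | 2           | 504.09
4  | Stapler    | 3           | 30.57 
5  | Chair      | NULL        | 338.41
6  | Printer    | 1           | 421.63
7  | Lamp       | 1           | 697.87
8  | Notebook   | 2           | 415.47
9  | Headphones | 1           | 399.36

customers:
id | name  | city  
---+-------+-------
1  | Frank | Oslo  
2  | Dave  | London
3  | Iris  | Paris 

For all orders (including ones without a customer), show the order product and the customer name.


LEFT JOIN keeps every row from orders (the left table); where customer_id has no match in customers, the customer columns become NULL. Walk through each order:
  - order 1 (Cable): customer_id=3 -> matches Iris
  - order 2 (Speaker): customer_id=1 -> matches Frank
  - order 3 (Tablet): customer_id=2 -> matches Dave
  - order 4 (Stapler): customer_id=3 -> matches Iris
  - order 5 (Chair): customer_id=NULL, no match -> kept with NULL
  - order 6 (Printer): customer_id=1 -> matches Frank
  - order 7 (Lamp): customer_id=1 -> matches Frank
  - order 8 (Notebook): customer_id=2 -> matches Dave
  - order 9 (Headphones): customer_id=1 -> matches Frank
All 9 rows appear; 1 has NULL customer.

SQL:
SELECT a.product, b.name AS customer
FROM orders a
LEFT JOIN customers b ON a.customer_id = b.id

Result:
product    | customer
-----------+---------
Cable      | Iris    
Speaker    | Frank   
Tablet     | Dave    
Stapler    | Iris    
Chair      | NULL    
Printer    | Frank   
Lamp       | Frank   
Notebook   | Dave    
Headphones | Frank   


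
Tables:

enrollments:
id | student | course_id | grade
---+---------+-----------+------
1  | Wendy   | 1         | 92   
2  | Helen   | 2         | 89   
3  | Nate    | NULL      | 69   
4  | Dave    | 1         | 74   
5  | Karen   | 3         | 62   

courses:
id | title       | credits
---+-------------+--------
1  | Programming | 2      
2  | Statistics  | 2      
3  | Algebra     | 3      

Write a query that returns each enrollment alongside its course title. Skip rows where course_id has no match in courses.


INNER JOIN keeps only enrollments rows whose course_id matches an id in courses. Walk through each enrollment:
  - enrollment 1 (Wendy): course_id=1 -> matches Programming
  - enrollment 2 (Helen): course_id=2 -> matches Statistics
  - enrollment 3 (Nate): course_id=NULL, no match -> dropped
  - enrollment 4 (Dave): course_id=1 -> matches Programming
  - enrollment 5 (Karen): course_id=3 -> matches Algebra
So 1 of 5 rows is dropped.

SQL:
SELECT a.student, b.title AS course
FROM enrollments a
INNER JOIN courses b ON a.course_id = b.id

Result:
student | course     
--------+------------
Wendy   | Programming
Helen   | Statistics 
Dave    | Programming
Karen   | Algebra    


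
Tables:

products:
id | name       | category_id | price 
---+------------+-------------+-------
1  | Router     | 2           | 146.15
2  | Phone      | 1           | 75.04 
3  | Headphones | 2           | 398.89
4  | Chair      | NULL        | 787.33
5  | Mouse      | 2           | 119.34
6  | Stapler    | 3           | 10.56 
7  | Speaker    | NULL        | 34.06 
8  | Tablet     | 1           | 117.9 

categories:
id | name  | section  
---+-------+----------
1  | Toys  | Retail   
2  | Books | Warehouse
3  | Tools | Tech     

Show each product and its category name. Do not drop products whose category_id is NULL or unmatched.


LEFT JOIN keeps every row from products (the left table); where category_id has no match in categories, the category columns become NULL. Walk through each product:
  - product 1 (Router): category_id=2 -> matches Books
  - product 2 (Phone): category_id=1 -> matches Toys
  - product 3 (Headphones): category_id=2 -> matches Books
  - product 4 (Chair): category_id=NULL, no match -> kept with NULL
  - product 5 (Mouse): category_id=2 -> matches Books
  - product 6 (Stapler): category_id=3 -> matches Tools
  - product 7 (Speaker): category_id=NULL, no match -> kept with NULL
  - product 8 (Tablet): category_id=1 -> matches Toys
All 8 rows appear; 2 have NULL category.

SQL:
SELECT a.name, b.name AS category
FROM products a
LEFT JOIN categories b ON a.category_id = b.id

Result:
name       | category
-----------+---------
Router     | Books   
Phone      | Toys    
Headphones | Books   
Chair      | NULL    
Mouse      | Books   
Stapler    | Tools   
Speaker    | NULL    
Tablet     | Toys    


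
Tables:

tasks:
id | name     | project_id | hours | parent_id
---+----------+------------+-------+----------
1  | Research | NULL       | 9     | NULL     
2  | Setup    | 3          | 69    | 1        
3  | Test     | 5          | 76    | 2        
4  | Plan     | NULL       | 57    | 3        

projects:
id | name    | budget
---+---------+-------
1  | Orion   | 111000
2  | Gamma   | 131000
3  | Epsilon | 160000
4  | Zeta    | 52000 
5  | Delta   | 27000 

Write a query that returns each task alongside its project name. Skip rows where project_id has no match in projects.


INNER JOIN keeps only tasks rows whose project_id matches an id in projects. Walk through each task:
  - task 1 (Research): project_id=NULL, no match -> dropped
  - task 2 (Setup): project_id=3 -> matches Epsilon
  - task 3 (Test): project_id=5 -> matches Delta
  - task 4 (Plan): project_id=NULL, no match -> dropped
So 2 of 4 rows are dropped.

SQL:
SELECT a.name, b.name AS project
FROM tasks a
INNER JOIN projects b ON a.project_id = b.id

Result:
name  | project
------+--------
Setup | Epsilon
Test  | Delta  


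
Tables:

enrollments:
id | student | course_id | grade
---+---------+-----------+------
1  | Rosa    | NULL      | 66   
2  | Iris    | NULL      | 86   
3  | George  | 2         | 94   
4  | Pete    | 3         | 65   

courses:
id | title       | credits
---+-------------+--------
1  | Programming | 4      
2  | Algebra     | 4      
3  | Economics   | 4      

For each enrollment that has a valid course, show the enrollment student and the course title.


INNER JOIN keeps only enrollments rows whose course_id matches an id in courses. Walk through each enrollment:
  - enrollment 1 (Rosa): course_id=NULL, no match -> dropped
  - enrollment 2 (Iris): course_id=NULL, no match -> dropped
  - enrollment 3 (George): course_id=2 -> matches Algebra
  - enrollment 4 (Pete): course_id=3 -> matches Economics
So 2 of 4 rows are dropped.

SQL:
SELECT a.student, b.title AS course
FROM enrollments a
INNER JOIN courses b ON a.course_id = b.id

Result:
student | course   
--------+----------
George  | Algebra  
Pete    | Economics


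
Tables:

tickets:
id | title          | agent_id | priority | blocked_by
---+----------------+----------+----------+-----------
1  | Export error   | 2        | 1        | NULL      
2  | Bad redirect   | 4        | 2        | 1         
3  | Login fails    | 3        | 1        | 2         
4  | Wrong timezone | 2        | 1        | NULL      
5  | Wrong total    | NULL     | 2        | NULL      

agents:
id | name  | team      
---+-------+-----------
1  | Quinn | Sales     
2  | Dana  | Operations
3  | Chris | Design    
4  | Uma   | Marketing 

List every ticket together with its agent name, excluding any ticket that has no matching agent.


INNER JOIN keeps only tickets rows whose agent_id matches an id in agents. Walk through each ticket:
  - ticket 1 (Export error): agent_id=2 -> matches Dana
  - ticket 2 (Bad redirect): agent_id=4 -> matches Uma
  - ticket 3 (Login fails): agent_id=3 -> matches Chris
  - ticket 4 (Wrong timezone): agent_id=2 -> matches Dana
  - ticket 5 (Wrong total): agent_id=NULL, no match -> dropped
So 1 of 5 rows is dropped.

SQL:
SELECT a.title, b.name AS agent
FROM tickets a
INNER JOIN agents b ON a.agent_id = b.id

Result:
title          | agent
---------------+------
Export error   | Dana 
Bad redirect   | Uma  
Login fails    | Chris
Wrong timezone | Dana 


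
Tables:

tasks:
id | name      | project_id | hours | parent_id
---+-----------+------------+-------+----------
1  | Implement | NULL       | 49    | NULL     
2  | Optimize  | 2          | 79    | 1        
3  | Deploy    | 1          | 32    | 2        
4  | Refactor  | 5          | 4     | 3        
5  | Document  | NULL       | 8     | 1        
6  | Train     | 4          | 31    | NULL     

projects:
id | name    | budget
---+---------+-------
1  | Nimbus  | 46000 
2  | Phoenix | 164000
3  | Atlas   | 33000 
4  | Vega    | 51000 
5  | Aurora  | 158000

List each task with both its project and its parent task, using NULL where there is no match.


Two LEFT JOINs from the same base table tasks: one to projects via project_id, one to tasks itself via parent_id. Both are LEFT so every task is preserved.
Match against projects:
  - task 1 (Implement): project_id=NULL, no match -> kept with NULL
  - task 2 (Optimize): project_id=2 -> matches Phoenix
  - task 3 (Deploy): project_id=1 -> matches Nimbus
  - task 4 (Refactor): project_id=5 -> matches Aurora
  - task 5 (Document): project_id=NULL, no match -> kept with NULL
  - task 6 (Train): project_id=4 -> matches Vega
Match against tasks (self):
  - task 1 (Implement): parent_id=NULL -> NULL
  - task 2 (Optimize): parent_id=1 -> Implement
  - task 3 (Deploy): parent_id=2 -> Optimize
  - task 4 (Refactor): parent_id=3 -> Deploy
  - task 5 (Document): parent_id=1 -> Implement
  - task 6 (Train): parent_id=NULL -> NULL

SQL:
SELECT a.name, b.name AS project, c.name AS parent
FROM tasks a
LEFT JOIN projects b ON a.project_id = b.id
LEFT JOIN tasks c ON a.parent_id = c.id

Result:
name      | project | parent   
----------+---------+----------
Implement | NULL    | NULL     
Optimize  | Phoenix | Implement
Deploy    | Nimbus  | Optimize 
Refactor  | Aurora  | Deploy   
Document  | NULL    | Implement
Train     | Vega    | NULL     
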